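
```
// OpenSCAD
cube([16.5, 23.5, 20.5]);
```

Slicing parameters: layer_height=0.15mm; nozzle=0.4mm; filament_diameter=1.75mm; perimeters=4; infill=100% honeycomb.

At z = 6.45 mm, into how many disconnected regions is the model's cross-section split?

1

At z = 6.45 mm: the 16.5×23.5 cube contributes its full rectangle. The result has 1 disconnected region.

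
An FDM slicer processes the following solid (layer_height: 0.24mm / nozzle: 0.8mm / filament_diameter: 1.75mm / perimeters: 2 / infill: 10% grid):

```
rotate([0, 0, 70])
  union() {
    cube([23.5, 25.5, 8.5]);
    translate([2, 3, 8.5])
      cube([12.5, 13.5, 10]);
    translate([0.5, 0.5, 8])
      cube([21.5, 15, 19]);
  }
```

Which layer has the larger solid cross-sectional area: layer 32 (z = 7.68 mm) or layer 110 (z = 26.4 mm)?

layer 32 (z = 7.68 mm)

Layer 32 (z = 7.68): the cube is present — its section is the full 23.5×25.5 rectangle (area 599.25 mm²); the cube at (2, 3) is absent (z outside [8.5, 18.5]); the cube at (0.5, 0.5) does not reach this height (z outside [8, 27]); Merging all regions: only the 23.5×25.5 cube is present, so the union is just that shape — area = 599.25 mm²; (rotated 70° about Z; rotation is an isometry so areas/perimeters/island counts are preserved). So its area = 599.25 mm². Layer 110 (z = 26.4): the cube is absent (z outside [0, 8.5]); the cube at (2, 3) is not intersected at this z (z outside [8.5, 18.5]); the 21.5×15 cube at (0.5, 0.5) contributes its full rectangle (area 322.50 mm²); Taking the union: only the 21.5×15 cube at (0.5, 0.5) is present, so the union is just that shape — area = 322.50 mm²; (whole slice rotated 70° about Z — lengths, areas and connectivity unchanged). So its area = 322.50 mm². Layer 32 is larger (599.25 vs 322.50 mm²).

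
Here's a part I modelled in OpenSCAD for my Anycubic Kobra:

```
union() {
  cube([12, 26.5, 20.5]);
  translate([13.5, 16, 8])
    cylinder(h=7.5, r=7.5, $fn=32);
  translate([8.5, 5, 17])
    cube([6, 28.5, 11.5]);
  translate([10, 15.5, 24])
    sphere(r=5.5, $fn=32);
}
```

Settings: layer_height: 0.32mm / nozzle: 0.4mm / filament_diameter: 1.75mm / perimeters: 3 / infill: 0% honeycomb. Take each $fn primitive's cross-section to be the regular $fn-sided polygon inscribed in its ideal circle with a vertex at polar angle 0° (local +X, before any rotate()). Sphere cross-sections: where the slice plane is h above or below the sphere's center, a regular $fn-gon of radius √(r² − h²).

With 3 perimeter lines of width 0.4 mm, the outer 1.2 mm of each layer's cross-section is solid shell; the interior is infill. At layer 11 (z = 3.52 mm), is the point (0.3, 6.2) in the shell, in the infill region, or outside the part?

At z = 3.52 mm: the 12×26.5 cube contributes its full rectangle; the cylinder at (13.5, 16) is absent (z outside [8, 15.5]); the cube at (8.5, 5) is not intersected at this z (z outside [17, 28.5]); the sphere at (10, 15.5) does not reach this height (|z−center|=20.480 > r=5.5); Taking the union: only the 12×26.5 cube is present, so the union is just that shape — 1 connected region. Overall, the cross-section is a single solid region. The nearest boundary edge runs (0.00, 26.50)→(0.00, 0.00); distance from the point to it = 0.30 mm. The point is inside the cross-section, 0.30 mm from the nearest boundary — within the 1.2 mm shell band (3 × 0.4).

shell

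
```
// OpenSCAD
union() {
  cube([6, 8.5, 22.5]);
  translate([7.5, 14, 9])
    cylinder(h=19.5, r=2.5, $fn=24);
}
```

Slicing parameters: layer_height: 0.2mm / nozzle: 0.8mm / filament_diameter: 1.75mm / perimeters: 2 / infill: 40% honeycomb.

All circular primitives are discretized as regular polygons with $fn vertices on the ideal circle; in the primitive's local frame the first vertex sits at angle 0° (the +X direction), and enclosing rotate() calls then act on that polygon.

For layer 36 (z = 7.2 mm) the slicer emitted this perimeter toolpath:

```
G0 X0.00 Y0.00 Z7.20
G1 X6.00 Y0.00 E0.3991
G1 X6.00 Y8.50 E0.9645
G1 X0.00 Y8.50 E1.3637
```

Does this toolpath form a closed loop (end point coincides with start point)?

no

Start point (G0): (0.00, 0.00). End point (last G1): the path does not return to the start — open.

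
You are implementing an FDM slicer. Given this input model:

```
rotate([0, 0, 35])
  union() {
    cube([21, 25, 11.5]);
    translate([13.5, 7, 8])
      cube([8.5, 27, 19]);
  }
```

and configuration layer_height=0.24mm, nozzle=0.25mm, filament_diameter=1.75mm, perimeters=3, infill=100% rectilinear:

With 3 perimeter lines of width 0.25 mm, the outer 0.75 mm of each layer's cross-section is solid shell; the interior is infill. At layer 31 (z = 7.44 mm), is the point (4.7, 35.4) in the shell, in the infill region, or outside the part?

At z = 7.44 mm: the cube is present — its section is the full 21×25 rectangle; the cube at (13.5, 7) does not reach this height (z outside [8, 27]); Merging all regions: only the 21×25 cube is present, so the union is just that shape — 1 connected region; (rotated 35° about Z; rotation is an isometry so areas/perimeters/island counts are preserved). Overall, the cross-section is a single solid region. Undo the 35° rotation: the query point maps to (24.155, 26.302) in the un-rotated model frame. The nearest boundary edge runs (21.00, 0.00)→(21.00, 25.00); distance from the point to it = 3.41 mm. The point is not inside any of the regions above, so it lies outside the cross-section (3.41 mm from the nearest boundary).

outside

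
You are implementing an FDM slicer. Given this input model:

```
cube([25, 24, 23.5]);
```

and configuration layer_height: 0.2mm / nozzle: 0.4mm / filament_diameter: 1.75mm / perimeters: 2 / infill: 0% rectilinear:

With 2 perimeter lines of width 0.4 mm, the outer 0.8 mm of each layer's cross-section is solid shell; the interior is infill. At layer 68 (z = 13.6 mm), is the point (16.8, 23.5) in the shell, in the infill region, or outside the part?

shell

At z = 13.6 mm: the cube (footprint 25×24) is included at this height. Overall, the cross-section is a single solid region. The nearest boundary edge runs (25.00, 24.00)→(0.00, 24.00); distance from the point to it = 0.50 mm. The point is inside the cross-section, 0.50 mm from the nearest boundary — within the 0.8 mm shell band (2 × 0.4).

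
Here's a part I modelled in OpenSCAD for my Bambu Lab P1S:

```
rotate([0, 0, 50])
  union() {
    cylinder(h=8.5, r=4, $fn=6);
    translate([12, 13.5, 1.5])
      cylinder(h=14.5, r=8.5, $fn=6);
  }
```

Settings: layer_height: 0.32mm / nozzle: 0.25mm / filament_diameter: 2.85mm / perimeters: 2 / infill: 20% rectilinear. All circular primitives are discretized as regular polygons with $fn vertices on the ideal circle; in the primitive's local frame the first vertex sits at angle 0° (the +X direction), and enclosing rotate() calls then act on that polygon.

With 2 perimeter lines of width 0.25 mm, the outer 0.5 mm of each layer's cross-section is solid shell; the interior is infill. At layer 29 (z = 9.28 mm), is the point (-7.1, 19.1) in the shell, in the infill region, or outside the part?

infill

At z = 9.28 mm: the cylinder is not intersected at this z (z outside [0, 8.5]); the r=8.5 cylinder at (12, 13.5) contributes a regular 6-gon of circumradius 8.5; Merging all regions: only the r=8.5 cylinder at (12, 13.5) is present, so the union is just that shape — 1 connected region; (whole slice rotated 50° about Z — lengths, areas and connectivity unchanged). Overall, the cross-section is a single solid region. Undo the 50° rotation: the query point maps to (10.068, 17.716) in the un-rotated model frame. The nearest boundary edge runs (16.25, 20.86)→(7.75, 20.86); distance from the point to it = 3.15 mm. The point is inside the cross-section and 3.15 mm from the nearest boundary — more than the 0.5 mm shell width (2 × 0.25), so it's in the infill interior.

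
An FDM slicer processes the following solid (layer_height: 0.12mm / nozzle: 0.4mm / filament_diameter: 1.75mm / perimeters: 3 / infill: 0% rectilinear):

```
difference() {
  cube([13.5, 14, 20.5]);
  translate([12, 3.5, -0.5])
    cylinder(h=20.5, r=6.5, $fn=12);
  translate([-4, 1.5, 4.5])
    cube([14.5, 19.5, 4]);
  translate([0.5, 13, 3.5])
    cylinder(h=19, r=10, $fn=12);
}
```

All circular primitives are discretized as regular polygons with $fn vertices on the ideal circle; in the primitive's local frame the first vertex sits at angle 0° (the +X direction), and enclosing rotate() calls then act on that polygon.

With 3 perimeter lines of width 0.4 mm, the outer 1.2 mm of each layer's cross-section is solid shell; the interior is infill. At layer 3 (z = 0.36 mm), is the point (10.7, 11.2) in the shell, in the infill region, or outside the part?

infill

At z = 0.36 mm: the 13.5×14 cube contributes its full rectangle; the cylinder at (12, 3.5): section is a regular 12-gon, circumradius r=6.5; the cube at (-4, 1.5) does not reach this height (z outside [4.5, 8.5]); the cylinder at (0.5, 13) does not reach this height (z outside [3.5, 22.5]); Subtracting the remaining from the first: starting from the 13.5×14 cube, the r=6.5 cylinder at (12, 3.5) partially overlaps it — only the 67.47 mm² overlap (of its 126.75 mm²) is removed, clipping the outline — 1 connected region. Overall, the cross-section is a single solid region. The nearest boundary edge runs (12.00, 10.00)→(8.75, 9.13); distance from the point to it = 1.50 mm. The point is inside the cross-section and 1.50 mm from the nearest boundary — more than the 1.2 mm shell width (3 × 0.4), so it's in the infill interior.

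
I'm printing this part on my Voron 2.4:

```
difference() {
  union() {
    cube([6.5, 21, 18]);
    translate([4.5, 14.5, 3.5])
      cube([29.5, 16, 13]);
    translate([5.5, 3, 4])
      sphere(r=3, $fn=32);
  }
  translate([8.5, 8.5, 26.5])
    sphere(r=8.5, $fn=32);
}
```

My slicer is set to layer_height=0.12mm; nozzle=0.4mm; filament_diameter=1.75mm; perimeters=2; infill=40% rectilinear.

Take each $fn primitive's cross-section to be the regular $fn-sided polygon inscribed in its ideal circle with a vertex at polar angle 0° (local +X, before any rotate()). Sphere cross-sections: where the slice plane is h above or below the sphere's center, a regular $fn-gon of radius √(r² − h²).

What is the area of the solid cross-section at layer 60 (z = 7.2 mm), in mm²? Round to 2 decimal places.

At z = 7.2 mm: the 6.5×21 cube contributes its full rectangle (area 136.50 mm²); the cube at (4.5, 14.5) is present — its section is the full 29.5×16 rectangle (area 472.00 mm²); the sphere at (5.5, 3) is not intersected at this z (|z−center|=3.200 > r=3); Combining (union): the regions partially overlap — summed areas 608.50 mm² minus the doubly-counted overlap 13.00 mm² gives 595.50 mm² — area = 595.50 mm²; the sphere at (8.5, 8.5) does not reach this height (|z−center|=19.300 > r=8.5); After the difference (first − rest): none of the subtracted shapes is present at this height, so the result so far is unchanged — area = 595.50 mm². Overall, the cross-section is a single solid region. Net area = 595.50 mm².

595.50 mm²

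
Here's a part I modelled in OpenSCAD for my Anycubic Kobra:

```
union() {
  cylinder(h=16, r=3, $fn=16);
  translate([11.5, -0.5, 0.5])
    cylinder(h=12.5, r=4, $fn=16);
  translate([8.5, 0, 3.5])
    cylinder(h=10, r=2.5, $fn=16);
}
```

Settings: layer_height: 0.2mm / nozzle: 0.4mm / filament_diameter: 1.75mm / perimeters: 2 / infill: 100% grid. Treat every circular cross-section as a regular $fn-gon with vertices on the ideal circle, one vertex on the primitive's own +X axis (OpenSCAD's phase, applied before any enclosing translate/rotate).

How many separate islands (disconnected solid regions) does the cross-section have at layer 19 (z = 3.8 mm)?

2

At z = 3.8 mm: the cylinder: section is a regular 16-gon, circumradius r=3; the r=4 cylinder at (11.5, -0.5) contributes a regular 16-gon of circumradius 4; the cylinder at (8.5, 0): section is a regular 16-gon, circumradius r=2.5; Taking the union: the regions partially overlap (shared area 12.70 mm²), so overlapping operands fuse into one piece — 2 connected regions. Overall, the cross-section has 2 separate islands. Island count = 2.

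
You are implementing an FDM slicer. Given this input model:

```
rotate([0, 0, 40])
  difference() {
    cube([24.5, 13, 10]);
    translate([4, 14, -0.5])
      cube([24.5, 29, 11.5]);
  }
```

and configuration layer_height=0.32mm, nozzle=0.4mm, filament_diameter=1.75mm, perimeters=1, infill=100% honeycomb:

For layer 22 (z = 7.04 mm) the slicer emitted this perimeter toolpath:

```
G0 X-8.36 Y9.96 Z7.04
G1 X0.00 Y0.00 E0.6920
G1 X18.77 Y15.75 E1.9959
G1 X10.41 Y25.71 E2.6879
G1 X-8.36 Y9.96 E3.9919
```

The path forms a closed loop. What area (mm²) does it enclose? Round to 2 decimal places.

318.62 mm²

Apply the shoelace formula to the sequence of (X, Y) vertices; enclosed area = 318.62 mm².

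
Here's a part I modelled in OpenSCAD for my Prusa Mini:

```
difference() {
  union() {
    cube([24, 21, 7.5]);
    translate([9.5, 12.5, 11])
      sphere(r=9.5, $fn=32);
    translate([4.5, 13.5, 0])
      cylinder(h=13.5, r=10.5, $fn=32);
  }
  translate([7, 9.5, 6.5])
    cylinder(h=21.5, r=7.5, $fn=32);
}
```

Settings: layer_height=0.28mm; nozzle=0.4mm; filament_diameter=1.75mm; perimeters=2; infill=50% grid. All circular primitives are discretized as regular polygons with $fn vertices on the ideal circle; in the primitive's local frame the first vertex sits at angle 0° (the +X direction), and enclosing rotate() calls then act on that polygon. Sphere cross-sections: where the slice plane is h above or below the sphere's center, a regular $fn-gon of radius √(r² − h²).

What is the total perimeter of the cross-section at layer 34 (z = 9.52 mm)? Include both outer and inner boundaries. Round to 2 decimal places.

At z = 9.52 mm: the cube is absent (z outside [0, 7.5]); the r=9.5 sphere at (9.5, 12.5) contributes a regular 32-gon of circumradius √(9.5²−1.48²) = 9.384 (perimeter = 2·32·9.384·sin(180°/32) = 58.87 mm); the r=10.5 cylinder at (4.5, 13.5) contributes a regular 32-gon of circumradius 10.5 (perimeter = 2·32·10.500·sin(180°/32) = 65.87 mm); Taking the union: the regions partially overlap (shared area 207.06 mm²), so the edge portions inside another operand are dropped and the merged outline is re-measured after clipping — boundary = 72.95 mm; the r=7.5 cylinder at (7, 9.5) contributes a regular 32-gon of circumradius 7.5 (perimeter = 2·32·7.500·sin(180°/32) = 47.05 mm); After the difference (first − rest): starting from the result so far, the r=7.5 cylinder at (7, 9.5) partially overlaps it — only the 169.41 mm² overlap (of its 175.58 mm²) is removed, clipping the outline — boundary = 103.19 mm. Overall, the cross-section is a single solid region. Total boundary length (outer) = 103.19 mm.

103.19 mm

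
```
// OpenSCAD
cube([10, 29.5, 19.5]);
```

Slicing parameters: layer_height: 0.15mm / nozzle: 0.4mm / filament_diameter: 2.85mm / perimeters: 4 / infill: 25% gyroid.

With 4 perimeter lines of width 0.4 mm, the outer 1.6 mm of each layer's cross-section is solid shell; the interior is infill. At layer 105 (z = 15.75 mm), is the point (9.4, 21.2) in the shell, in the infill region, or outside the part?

At z = 15.75 mm: the cube (footprint 10×29.5) is included at this height. Overall, the cross-section is a single solid region. The nearest boundary edge runs (10.00, 0.00)→(10.00, 29.50); distance from the point to it = 0.60 mm. The point is inside the cross-section, 0.60 mm from the nearest boundary — within the 1.6 mm shell band (4 × 0.4).

shell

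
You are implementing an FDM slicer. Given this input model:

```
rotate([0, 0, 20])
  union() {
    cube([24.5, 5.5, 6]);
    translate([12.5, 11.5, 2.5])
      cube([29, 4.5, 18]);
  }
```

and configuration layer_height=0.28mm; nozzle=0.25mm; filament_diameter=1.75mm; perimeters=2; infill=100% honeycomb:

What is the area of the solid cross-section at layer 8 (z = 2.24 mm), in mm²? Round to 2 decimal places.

134.75 mm²

At z = 2.24 mm: the cube is present — its section is the full 24.5×5.5 rectangle (area 134.75 mm²); the cube at (12.5, 11.5) is absent (z outside [2.5, 20.5]); Merging all regions: only the 24.5×5.5 cube is present, so the union is just that shape — area = 134.75 mm²; (rotated 20° about Z; rotation is an isometry so areas/perimeters/island counts are preserved). Overall, the cross-section is a single solid region. Net area = 134.75 mm².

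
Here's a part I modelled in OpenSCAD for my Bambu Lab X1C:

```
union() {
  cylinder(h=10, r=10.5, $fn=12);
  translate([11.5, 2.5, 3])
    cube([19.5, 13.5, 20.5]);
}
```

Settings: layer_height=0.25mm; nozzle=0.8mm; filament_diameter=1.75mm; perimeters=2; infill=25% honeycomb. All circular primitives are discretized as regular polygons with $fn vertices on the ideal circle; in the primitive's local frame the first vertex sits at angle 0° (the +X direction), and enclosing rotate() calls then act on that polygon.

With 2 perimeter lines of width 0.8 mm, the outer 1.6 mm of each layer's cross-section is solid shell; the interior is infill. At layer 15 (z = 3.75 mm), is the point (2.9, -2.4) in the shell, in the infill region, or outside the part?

At z = 3.75 mm: the cylinder: section is a regular 12-gon, circumradius r=10.5; the cube at (11.5, 2.5) (footprint 19.5×13.5) is included at this height; Combining (union): the 2 present regions are separate (no shared area or edge), so areas and boundary lengths simply add and each stays a separate island — 2 connected regions. Overall, the cross-section has 2 separate islands. The nearest boundary edge runs (9.09, -5.25)→(5.25, -9.09); distance from the point to it = 6.39 mm. (Shell/infill is judged within the island containing the point — the largest one.) The point is inside the cross-section and 6.39 mm from the nearest boundary — more than the 1.6 mm shell width (2 × 0.8), so it's in the infill interior.

infill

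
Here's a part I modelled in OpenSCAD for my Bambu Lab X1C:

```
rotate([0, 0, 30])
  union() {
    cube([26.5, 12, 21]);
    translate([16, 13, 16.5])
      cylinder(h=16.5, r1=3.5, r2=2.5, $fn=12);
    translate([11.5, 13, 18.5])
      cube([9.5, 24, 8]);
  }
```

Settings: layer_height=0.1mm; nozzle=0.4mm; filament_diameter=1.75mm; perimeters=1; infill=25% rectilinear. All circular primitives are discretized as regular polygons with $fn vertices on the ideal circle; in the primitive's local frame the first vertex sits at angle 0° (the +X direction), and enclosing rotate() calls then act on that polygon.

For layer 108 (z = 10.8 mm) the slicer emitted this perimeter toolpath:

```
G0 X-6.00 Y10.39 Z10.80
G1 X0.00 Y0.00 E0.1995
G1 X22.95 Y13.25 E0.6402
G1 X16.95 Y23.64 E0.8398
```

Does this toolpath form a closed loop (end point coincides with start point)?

no

Start point (G0): (-6.00, 10.39). End point (last G1): the path does not return to the start — open.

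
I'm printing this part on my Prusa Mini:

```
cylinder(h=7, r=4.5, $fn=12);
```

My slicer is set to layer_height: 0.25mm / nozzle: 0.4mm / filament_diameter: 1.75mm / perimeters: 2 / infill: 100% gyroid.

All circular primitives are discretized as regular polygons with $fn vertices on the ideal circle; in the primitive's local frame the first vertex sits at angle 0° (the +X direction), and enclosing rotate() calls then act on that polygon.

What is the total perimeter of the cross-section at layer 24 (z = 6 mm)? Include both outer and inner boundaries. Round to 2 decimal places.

At z = 6 mm: the cylinder: section is a regular 12-gon, circumradius r=4.5 (perimeter = 2·12·4.500·sin(180°/12) = 27.95 mm). Overall, the cross-section is a single solid region. Total boundary length (outer) = 27.95 mm.

27.95 mm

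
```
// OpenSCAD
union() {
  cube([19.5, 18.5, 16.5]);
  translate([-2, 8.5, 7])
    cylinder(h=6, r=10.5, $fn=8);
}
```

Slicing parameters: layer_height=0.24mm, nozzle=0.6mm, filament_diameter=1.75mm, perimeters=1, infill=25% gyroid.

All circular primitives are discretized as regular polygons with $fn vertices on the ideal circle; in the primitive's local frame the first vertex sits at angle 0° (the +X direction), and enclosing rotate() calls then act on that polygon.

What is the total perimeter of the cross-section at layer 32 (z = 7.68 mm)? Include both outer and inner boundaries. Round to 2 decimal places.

94.54 mm

At z = 7.68 mm: the cube (footprint 19.5×18.5) is included at this height (perimeter 76.00 mm); the r=10.5 cylinder at (-2, 8.5) contributes a regular 8-gon of circumradius 10.5 (perimeter = 2·8·10.500·sin(180°/8) = 64.29 mm); Taking the union: the regions partially overlap (shared area 113.92 mm²), so the edge portions inside another operand are dropped and the merged outline is re-measured after clipping — boundary = 94.54 mm. Overall, the cross-section is a single solid region. Total boundary length (outer) = 94.54 mm.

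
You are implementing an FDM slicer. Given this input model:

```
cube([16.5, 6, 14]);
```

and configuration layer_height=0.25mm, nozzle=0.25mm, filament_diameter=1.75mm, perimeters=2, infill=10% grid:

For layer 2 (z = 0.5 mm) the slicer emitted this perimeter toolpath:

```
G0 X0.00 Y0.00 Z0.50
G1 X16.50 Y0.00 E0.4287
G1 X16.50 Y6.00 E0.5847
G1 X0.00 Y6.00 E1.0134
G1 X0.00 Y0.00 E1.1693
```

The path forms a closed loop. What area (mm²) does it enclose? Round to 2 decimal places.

Apply the shoelace formula to the sequence of (X, Y) vertices; enclosed area = 99.00 mm².

99.00 mm²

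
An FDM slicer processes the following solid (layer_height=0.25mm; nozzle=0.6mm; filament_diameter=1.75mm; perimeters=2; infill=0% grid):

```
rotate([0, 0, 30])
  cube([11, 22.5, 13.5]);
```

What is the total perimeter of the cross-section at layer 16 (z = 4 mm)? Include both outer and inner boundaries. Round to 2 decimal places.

67.00 mm

At z = 4 mm: the 11×22.5 cube contributes its full rectangle (perimeter 67.00 mm); (rotated 30° about Z; rotation is an isometry so areas/perimeters/island counts are preserved). Overall, the cross-section is a single solid region. Total boundary length (outer) = 67.00 mm.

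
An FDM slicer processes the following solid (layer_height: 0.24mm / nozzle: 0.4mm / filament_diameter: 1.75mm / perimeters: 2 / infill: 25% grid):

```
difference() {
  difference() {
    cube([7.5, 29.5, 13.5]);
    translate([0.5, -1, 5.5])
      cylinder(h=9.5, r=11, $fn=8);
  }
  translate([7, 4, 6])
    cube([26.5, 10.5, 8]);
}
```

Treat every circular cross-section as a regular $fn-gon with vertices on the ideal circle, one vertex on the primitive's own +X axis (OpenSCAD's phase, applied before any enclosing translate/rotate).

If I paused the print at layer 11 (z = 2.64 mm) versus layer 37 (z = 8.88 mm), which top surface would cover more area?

layer 11 (z = 2.64 mm)

Layer 11 (z = 2.64): the cube (footprint 7.5×29.5) is included at this height (area 221.25 mm²); the cylinder at (0.5, -1) is not intersected at this z (z outside [5.5, 15]); Taking the first minus the rest: none of the subtracted shapes is present at this height, so the 7.5×29.5 cube is unchanged — area = 221.25 mm²; the cube at (7, 4) does not reach this height (z outside [6, 14]); After the difference (first − rest): none of the subtracted shapes is present at this height, so the result so far is unchanged — area = 221.25 mm². So its area = 221.25 mm². Layer 37 (z = 8.88): the 7.5×29.5 cube contributes its full rectangle (area 221.25 mm²); the r=11 cylinder at (0.5, -1) gives a regular 8-gon of circumradius 11 (constant along its height) (area = (8/2)·11.000²·sin(360°/8) = 342.24 mm²); Taking the first minus the rest: starting from the 7.5×29.5 cube (221.25 mm²), the r=11 cylinder at (0.5, -1) partially overlaps it — only the 64.80 mm² overlap (of its 342.24 mm²) is removed, clipping the outline — area = 156.45 mm²; the cube at (7, 4) is present — its section is the full 26.5×10.5 rectangle (area 278.25 mm²); Taking the first minus the rest: starting from that combined region (156.45 mm²), the 26.5×10.5 cube at (7, 4) partially overlaps it — only the 3.65 mm² overlap (of its 278.25 mm²) is removed, clipping the outline — area = 152.80 mm². So its area = 152.80 mm². Layer 11 is larger (221.25 vs 152.80 mm²).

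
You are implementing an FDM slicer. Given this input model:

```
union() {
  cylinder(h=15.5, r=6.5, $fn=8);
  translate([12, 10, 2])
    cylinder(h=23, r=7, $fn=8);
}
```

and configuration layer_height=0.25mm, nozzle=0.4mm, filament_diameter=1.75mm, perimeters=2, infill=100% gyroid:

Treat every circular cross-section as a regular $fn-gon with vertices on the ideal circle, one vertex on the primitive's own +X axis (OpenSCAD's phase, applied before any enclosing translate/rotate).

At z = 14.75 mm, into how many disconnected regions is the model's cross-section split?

At z = 14.75 mm: the cylinder: section is a regular 8-gon, circumradius r=6.5; the r=7 cylinder at (12, 10) gives a regular 8-gon of circumradius 7 (constant along its height); Combining (union): the 2 present regions are separate (no shared area or edge), so areas and boundary lengths simply add and each stays a separate island — 2 connected regions. The result has 2 disconnected regions.

2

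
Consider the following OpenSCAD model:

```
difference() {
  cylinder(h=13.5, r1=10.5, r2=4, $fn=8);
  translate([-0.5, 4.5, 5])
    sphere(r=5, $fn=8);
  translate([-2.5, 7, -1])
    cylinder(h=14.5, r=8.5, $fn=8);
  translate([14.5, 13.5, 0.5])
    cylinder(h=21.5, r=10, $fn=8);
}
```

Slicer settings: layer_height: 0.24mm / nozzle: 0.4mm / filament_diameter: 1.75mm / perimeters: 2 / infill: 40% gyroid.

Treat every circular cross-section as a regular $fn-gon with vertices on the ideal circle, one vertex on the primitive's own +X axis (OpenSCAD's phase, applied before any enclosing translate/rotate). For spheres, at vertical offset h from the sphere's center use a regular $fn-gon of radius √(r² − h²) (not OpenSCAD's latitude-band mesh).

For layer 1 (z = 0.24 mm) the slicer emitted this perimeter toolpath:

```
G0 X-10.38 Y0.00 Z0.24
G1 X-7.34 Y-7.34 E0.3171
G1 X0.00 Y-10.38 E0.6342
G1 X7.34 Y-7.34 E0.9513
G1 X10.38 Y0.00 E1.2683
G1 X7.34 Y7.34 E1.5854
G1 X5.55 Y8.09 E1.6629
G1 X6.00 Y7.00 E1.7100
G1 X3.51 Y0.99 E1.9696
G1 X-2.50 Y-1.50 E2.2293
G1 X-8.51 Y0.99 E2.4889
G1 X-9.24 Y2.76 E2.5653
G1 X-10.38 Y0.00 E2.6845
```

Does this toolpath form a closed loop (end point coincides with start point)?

yes

Start point (G0): (-10.38, 0.00). End point (last G1): the path returns to the start — closed.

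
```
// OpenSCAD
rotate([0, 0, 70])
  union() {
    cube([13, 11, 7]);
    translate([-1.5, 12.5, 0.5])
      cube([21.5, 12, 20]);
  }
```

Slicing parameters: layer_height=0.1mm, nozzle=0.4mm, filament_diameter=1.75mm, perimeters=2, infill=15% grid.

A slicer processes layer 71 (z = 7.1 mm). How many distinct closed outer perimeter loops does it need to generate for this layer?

At z = 7.1 mm: the cube is not intersected at this z (z outside [0, 7]); the cube at (-1.5, 12.5) (footprint 21.5×12) is included at this height; Taking the union: only the 21.5×12 cube at (-1.5, 12.5) is present, so the union is just that shape — 1 connected region; (rotated 70° about Z; rotation is an isometry so areas/perimeters/island counts are preserved). The result has 1 disconnected region.

1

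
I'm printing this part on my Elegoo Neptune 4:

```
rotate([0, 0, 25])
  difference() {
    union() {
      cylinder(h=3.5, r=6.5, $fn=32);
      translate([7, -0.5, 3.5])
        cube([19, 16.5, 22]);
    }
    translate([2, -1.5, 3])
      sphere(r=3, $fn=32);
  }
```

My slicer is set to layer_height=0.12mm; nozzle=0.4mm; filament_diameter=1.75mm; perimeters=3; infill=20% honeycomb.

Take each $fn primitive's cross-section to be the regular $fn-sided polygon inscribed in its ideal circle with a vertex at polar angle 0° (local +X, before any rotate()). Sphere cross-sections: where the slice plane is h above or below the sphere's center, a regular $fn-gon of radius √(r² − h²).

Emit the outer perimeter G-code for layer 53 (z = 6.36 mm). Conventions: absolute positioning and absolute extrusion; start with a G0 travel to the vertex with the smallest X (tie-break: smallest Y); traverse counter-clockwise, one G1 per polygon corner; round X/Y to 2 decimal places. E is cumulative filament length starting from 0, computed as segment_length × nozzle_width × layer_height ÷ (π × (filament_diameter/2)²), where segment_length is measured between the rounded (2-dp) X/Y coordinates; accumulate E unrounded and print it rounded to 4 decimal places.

G0 X-0.42 Y17.46 Z6.36
G1 X6.56 Y2.51 E0.3293
G1 X23.78 Y10.53 E0.7083
G1 X16.80 Y25.49 E1.0378
G1 X-0.42 Y17.46 E1.4170

At z = 6.36 mm: the cylinder does not reach this height (z outside [0, 3.5]); the cube at (7, -0.5) is present — its section is the full 19×16.5 rectangle; Merging all regions: only the 19×16.5 cube at (7, -0.5) is present, so the union is just that shape — 1 connected region; the sphere at (2, -1.5) is not intersected at this z (|z−center|=3.360 > r=3); After the difference (first − rest): none of the subtracted shapes is present at this height, so the result so far is unchanged — 1 connected region; (rotated 25° about Z; rotation is an isometry so areas/perimeters/island counts are preserved). The outline is a single polygon with 4 vertices. Extrusion per mm of travel: 0.4 × 0.12 / (π × 0.875²) = 0.019956. Accumulating E over each segment gives final E = 1.4170.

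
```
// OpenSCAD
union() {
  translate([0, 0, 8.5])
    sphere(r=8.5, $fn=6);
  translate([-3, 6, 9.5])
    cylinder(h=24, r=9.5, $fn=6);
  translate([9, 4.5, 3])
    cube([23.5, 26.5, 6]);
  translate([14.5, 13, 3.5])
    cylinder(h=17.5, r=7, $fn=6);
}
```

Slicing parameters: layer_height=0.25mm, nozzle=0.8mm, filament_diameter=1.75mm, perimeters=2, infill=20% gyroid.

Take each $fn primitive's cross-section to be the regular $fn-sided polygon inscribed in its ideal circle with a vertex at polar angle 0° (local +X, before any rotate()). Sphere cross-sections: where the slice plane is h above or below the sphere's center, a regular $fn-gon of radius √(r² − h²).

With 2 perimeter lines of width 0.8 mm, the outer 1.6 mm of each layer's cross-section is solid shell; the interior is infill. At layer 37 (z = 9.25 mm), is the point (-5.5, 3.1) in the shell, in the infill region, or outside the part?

shell

At z = 9.25 mm: the sphere: section is a regular 6-gon, circumradius = √(r²−h²) = √(8.5²−0.75²) = 8.467; the cylinder at (-3, 6) does not reach this height (z outside [9.5, 33.5]); the cube at (9, 4.5) is not intersected at this z (z outside [3, 9]); the r=7 cylinder at (14.5, 13) contributes a regular 6-gon of circumradius 7; Merging all regions: the 2 present regions are separate (no shared area or edge), so areas and boundary lengths simply add and each stays a separate island — 2 connected regions. Overall, the cross-section has 2 separate islands. The nearest boundary edge runs (-8.47, 0.00)→(-4.23, 7.33); distance from the point to it = 1.02 mm. (Shell/infill is judged within the island containing the point — the largest one.) The point is inside the cross-section, 1.02 mm from the nearest boundary — within the 1.6 mm shell band (2 × 0.8).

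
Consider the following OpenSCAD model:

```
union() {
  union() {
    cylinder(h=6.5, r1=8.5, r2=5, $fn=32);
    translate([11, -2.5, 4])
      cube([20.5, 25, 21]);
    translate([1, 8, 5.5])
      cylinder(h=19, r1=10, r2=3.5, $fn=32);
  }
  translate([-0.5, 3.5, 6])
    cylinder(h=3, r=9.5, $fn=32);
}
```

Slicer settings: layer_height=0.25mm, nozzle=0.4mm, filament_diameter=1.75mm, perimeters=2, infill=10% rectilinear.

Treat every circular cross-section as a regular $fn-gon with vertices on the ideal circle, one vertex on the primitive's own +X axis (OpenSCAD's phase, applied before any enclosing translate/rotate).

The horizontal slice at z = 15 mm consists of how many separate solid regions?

2

At z = 15 mm: the cone is not intersected at this z (z outside [0, 6.5]); the 20.5×25 cube at (11, -2.5) contributes its full rectangle; the cone at (1, 8) (r1=10→r2=3.5) has section circumradius 6.750 here — a regular 32-gon; Taking the union: the 2 present regions are separate (no shared area or edge), so areas and boundary lengths simply add and each stays a separate island — 2 connected regions; the cylinder at (-0.5, 3.5) is not intersected at this z (z outside [6, 9]); Merging all regions: only the result so far is present, so the union is just that shape — 2 connected regions. The result has 2 disconnected regions.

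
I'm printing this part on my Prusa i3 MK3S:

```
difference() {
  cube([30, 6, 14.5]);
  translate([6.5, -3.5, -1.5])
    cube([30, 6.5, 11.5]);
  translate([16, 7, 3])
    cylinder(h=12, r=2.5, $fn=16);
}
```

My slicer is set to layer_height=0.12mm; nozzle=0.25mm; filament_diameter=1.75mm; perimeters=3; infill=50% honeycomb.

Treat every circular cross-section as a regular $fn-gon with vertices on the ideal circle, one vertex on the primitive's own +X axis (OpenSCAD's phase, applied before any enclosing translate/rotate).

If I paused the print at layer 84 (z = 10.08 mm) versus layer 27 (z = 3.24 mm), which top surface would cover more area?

layer 84 (z = 10.08 mm)

Layer 84 (z = 10.08): the 30×6 cube contributes its full rectangle (area 180.00 mm²); the cube at (6.5, -3.5) is not intersected at this z (z outside [-1.5, 10]); the r=2.5 cylinder at (16, 7) contributes a regular 16-gon of circumradius 2.5 (area = (16/2)·2.500²·sin(360°/16) = 19.13 mm²); After the difference (first − rest): starting from the 30×6 cube (180.00 mm²), the r=2.5 cylinder at (16, 7) partially overlaps it — only the 4.77 mm² overlap (of its 19.13 mm²) is removed, clipping the outline — area = 175.23 mm². So its area = 175.23 mm². Layer 27 (z = 3.24): the 30×6 cube contributes its full rectangle (area 180.00 mm²); the cube at (6.5, -3.5) is present — its section is the full 30×6.5 rectangle (area 195.00 mm²); the r=2.5 cylinder at (16, 7) contributes a regular 16-gon of circumradius 2.5 (area = (16/2)·2.500²·sin(360°/16) = 19.13 mm²); Taking the first minus the rest: starting from the 30×6 cube (180.00 mm²), the 30×6.5 cube at (6.5, -3.5) partially overlaps it — only the 70.50 mm² overlap (of its 195.00 mm²) is removed, clipping the outline; the r=2.5 cylinder at (16, 7) partially overlaps it — only the 4.77 mm² overlap (of its 19.13 mm²) is removed, clipping the outline — area = 104.73 mm². So its area = 104.73 mm². Layer 84 is larger (175.23 vs 104.73 mm²).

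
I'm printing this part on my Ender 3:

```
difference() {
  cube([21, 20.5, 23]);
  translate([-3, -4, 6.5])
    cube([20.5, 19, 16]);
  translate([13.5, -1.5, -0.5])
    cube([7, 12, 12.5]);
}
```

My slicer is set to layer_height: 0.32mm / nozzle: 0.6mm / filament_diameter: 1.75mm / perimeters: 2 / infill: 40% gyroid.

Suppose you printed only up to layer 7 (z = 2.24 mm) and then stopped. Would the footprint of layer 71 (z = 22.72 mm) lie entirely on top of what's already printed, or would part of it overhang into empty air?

Compare the two slices. At z = 2.24: the 21×20.5 cube contributes its full rectangle (area 430.50 mm²); the cube at (-3, -4) is not intersected at this z (z outside [6.5, 22.5]); the cube at (13.5, -1.5) (footprint 7×12) is included at this height (area 84.00 mm²); Taking the first minus the rest: starting from the 21×20.5 cube (430.50 mm²), the 7×12 cube at (13.5, -1.5) partially overlaps it — only the 73.50 mm² overlap (of its 84.00 mm²) is removed, clipping the outline — area = 357.00 mm². At z = 22.72: the cube (footprint 21×20.5) is included at this height (area 430.50 mm²); the cube at (-3, -4) is not intersected at this z (z outside [6.5, 22.5]); the cube at (13.5, -1.5) is not intersected at this z (z outside [-0.5, 12]); Subtracting the remaining from the first: none of the subtracted shapes is present at this height, so the 21×20.5 cube is unchanged — area = 430.50 mm². Checking containment: at z = 22.72 the cross-section extends beyond the z = 2.24 cross-section by about 73.50 mm².

part overhangs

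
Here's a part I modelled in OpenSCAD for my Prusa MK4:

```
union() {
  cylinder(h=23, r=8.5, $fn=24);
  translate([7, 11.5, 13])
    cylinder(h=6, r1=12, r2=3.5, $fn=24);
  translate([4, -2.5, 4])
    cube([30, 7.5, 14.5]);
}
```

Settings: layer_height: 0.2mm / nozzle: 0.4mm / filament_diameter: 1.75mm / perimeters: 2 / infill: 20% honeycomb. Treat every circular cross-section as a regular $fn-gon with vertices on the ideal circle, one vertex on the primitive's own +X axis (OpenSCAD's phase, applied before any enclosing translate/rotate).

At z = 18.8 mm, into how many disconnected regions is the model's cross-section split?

At z = 18.8 mm: the cylinder: section is a regular 24-gon, circumradius r=8.5; the cone at (7, 11.5): at t=0.967 of its height the radius interpolates to r₁+(r₂−r₁)t = 3.783, giving a regular 24-gon of that circumradius; the cube at (4, -2.5) is not intersected at this z (z outside [4, 18.5]); Combining (union): the 2 present regions are separate (no shared area or edge), so areas and boundary lengths simply add and each stays a separate island — 2 connected regions. The result has 2 disconnected regions.

2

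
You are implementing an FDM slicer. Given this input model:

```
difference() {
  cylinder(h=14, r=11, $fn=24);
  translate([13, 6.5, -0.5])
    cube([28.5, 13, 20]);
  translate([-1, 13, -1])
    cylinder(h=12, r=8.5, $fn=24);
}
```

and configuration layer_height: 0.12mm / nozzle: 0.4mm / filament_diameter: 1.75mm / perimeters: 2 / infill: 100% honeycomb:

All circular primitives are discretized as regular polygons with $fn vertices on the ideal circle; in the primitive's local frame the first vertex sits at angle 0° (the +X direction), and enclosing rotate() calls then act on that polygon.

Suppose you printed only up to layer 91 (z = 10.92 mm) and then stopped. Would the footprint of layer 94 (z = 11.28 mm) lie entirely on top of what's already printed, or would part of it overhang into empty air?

part overhangs

Compare the two slices. At z = 10.92: the r=11 cylinder gives a regular 24-gon of circumradius 11 (constant along its height) (area = (24/2)·11.000²·sin(360°/24) = 375.81 mm²); the cube at (13, 6.5) is present — its section is the full 28.5×13 rectangle (area 370.50 mm²); the r=8.5 cylinder at (-1, 13) contributes a regular 24-gon of circumradius 8.5 (area = (24/2)·8.500²·sin(360°/24) = 224.40 mm²); Taking the first minus the rest: starting from the r=11 cylinder (375.81 mm²), the 28.5×13 cube at (13, 6.5) misses the remaining region (no effect); the r=8.5 cylinder at (-1, 13) partially overlaps it — only the 62.24 mm² overlap (of its 224.40 mm²) is removed, clipping the outline — area = 313.56 mm². At z = 11.28: the r=11 cylinder gives a regular 24-gon of circumradius 11 (constant along its height) (area = (24/2)·11.000²·sin(360°/24) = 375.81 mm²); the cube at (13, 6.5) is present — its section is the full 28.5×13 rectangle (area 370.50 mm²); the cylinder at (-1, 13) is absent (z outside [-1, 11]); After the difference (first − rest): starting from the r=11 cylinder (375.81 mm²), the 28.5×13 cube at (13, 6.5) misses the remaining region (no effect) — area = 375.81 mm². Checking containment: at z = 11.28 the cross-section extends beyond the z = 10.92 cross-section by about 62.24 mm².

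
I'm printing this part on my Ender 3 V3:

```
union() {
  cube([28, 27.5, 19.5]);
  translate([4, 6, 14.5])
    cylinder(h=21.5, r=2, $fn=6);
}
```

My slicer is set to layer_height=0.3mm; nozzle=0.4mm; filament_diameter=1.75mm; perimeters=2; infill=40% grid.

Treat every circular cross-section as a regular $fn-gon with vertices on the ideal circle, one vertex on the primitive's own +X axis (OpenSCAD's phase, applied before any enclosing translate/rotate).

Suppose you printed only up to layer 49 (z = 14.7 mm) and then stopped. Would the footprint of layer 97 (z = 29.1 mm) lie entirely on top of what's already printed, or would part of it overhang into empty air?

entirely on top

Compare the two slices. At z = 14.7: the cube is present — its section is the full 28×27.5 rectangle (area 770.00 mm²); the cylinder at (4, 6): section is a regular 6-gon, circumradius r=2 (area = (6/2)·2.000²·sin(360°/6) = 10.39 mm²); Taking the union: the r=2 cylinder at (4, 6) lies entirely inside the 28×27.5 cube, so the union is just the 28×27.5 cube — area = 770.00 mm². At z = 29.1: the cube is not intersected at this z (z outside [0, 19.5]); the r=2 cylinder at (4, 6) gives a regular 6-gon of circumradius 2 (constant along its height) (area = (6/2)·2.000²·sin(360°/6) = 10.39 mm²); Merging all regions: only the r=2 cylinder at (4, 6) is present, so the union is just that shape — area = 10.39 mm². Checking containment: the cross-section at z = 29.1 is a subset of the cross-section at z = 14.7.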